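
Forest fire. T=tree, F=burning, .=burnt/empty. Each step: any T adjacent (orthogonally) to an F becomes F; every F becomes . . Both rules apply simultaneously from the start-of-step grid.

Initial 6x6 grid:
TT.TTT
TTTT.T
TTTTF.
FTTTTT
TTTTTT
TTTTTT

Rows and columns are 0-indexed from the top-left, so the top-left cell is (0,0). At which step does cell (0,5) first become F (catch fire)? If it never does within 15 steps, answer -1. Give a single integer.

Step 1: cell (0,5)='T' (+5 fires, +2 burnt)
Step 2: cell (0,5)='T' (+10 fires, +5 burnt)
Step 3: cell (0,5)='T' (+9 fires, +10 burnt)
Step 4: cell (0,5)='T' (+5 fires, +9 burnt)
Step 5: cell (0,5)='F' (+1 fires, +5 burnt)
  -> target ignites at step 5
Step 6: cell (0,5)='.' (+1 fires, +1 burnt)
Step 7: cell (0,5)='.' (+0 fires, +1 burnt)
  fire out at step 7

5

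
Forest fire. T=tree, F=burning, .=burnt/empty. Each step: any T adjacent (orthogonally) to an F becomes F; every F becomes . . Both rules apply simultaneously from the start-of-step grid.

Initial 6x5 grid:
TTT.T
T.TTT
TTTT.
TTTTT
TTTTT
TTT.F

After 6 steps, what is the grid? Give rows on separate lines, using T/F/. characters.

Step 1: 1 trees catch fire, 1 burn out
  TTT.T
  T.TTT
  TTTT.
  TTTTT
  TTTTF
  TTT..
Step 2: 2 trees catch fire, 1 burn out
  TTT.T
  T.TTT
  TTTT.
  TTTTF
  TTTF.
  TTT..
Step 3: 2 trees catch fire, 2 burn out
  TTT.T
  T.TTT
  TTTT.
  TTTF.
  TTF..
  TTT..
Step 4: 4 trees catch fire, 2 burn out
  TTT.T
  T.TTT
  TTTF.
  TTF..
  TF...
  TTF..
Step 5: 5 trees catch fire, 4 burn out
  TTT.T
  T.TFT
  TTF..
  TF...
  F....
  TF...
Step 6: 5 trees catch fire, 5 burn out
  TTT.T
  T.F.F
  TF...
  F....
  .....
  F....

TTT.T
T.F.F
TF...
F....
.....
F....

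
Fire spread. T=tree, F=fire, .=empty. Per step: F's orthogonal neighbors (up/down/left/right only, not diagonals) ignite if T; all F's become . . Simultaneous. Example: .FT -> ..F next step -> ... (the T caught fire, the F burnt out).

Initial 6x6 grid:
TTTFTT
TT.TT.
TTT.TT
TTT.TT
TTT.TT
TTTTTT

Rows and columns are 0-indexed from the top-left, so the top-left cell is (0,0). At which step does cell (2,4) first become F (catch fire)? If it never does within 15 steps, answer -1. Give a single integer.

Step 1: cell (2,4)='T' (+3 fires, +1 burnt)
Step 2: cell (2,4)='T' (+3 fires, +3 burnt)
Step 3: cell (2,4)='F' (+3 fires, +3 burnt)
  -> target ignites at step 3
Step 4: cell (2,4)='.' (+4 fires, +3 burnt)
Step 5: cell (2,4)='.' (+5 fires, +4 burnt)
Step 6: cell (2,4)='.' (+5 fires, +5 burnt)
Step 7: cell (2,4)='.' (+5 fires, +5 burnt)
Step 8: cell (2,4)='.' (+2 fires, +5 burnt)
Step 9: cell (2,4)='.' (+0 fires, +2 burnt)
  fire out at step 9

3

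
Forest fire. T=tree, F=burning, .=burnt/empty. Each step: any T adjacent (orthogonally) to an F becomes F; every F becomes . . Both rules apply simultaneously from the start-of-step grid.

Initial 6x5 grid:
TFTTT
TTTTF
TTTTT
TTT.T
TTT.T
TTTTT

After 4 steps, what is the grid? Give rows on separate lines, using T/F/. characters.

Step 1: 6 trees catch fire, 2 burn out
  F.FTF
  TFTF.
  TTTTF
  TTT.T
  TTT.T
  TTTTT
Step 2: 6 trees catch fire, 6 burn out
  ...F.
  F.F..
  TFTF.
  TTT.F
  TTT.T
  TTTTT
Step 3: 4 trees catch fire, 6 burn out
  .....
  .....
  F.F..
  TFT..
  TTT.F
  TTTTT
Step 4: 4 trees catch fire, 4 burn out
  .....
  .....
  .....
  F.F..
  TFT..
  TTTTF

.....
.....
.....
F.F..
TFT..
TTTTF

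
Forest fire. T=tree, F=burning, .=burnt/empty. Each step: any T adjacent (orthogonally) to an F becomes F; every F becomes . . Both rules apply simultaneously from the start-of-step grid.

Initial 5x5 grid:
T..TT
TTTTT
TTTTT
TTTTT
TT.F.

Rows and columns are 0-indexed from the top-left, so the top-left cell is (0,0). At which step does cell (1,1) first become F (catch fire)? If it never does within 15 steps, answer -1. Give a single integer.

Step 1: cell (1,1)='T' (+1 fires, +1 burnt)
Step 2: cell (1,1)='T' (+3 fires, +1 burnt)
Step 3: cell (1,1)='T' (+4 fires, +3 burnt)
Step 4: cell (1,1)='T' (+6 fires, +4 burnt)
Step 5: cell (1,1)='F' (+4 fires, +6 burnt)
  -> target ignites at step 5
Step 6: cell (1,1)='.' (+1 fires, +4 burnt)
Step 7: cell (1,1)='.' (+1 fires, +1 burnt)
Step 8: cell (1,1)='.' (+0 fires, +1 burnt)
  fire out at step 8

5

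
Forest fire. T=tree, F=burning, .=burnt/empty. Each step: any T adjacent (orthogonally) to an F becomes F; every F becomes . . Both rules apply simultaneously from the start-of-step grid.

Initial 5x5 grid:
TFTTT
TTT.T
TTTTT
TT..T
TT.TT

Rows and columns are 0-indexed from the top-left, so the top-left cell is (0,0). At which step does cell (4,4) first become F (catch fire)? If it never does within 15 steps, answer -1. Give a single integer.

Step 1: cell (4,4)='T' (+3 fires, +1 burnt)
Step 2: cell (4,4)='T' (+4 fires, +3 burnt)
Step 3: cell (4,4)='T' (+4 fires, +4 burnt)
Step 4: cell (4,4)='T' (+4 fires, +4 burnt)
Step 5: cell (4,4)='T' (+2 fires, +4 burnt)
Step 6: cell (4,4)='T' (+1 fires, +2 burnt)
Step 7: cell (4,4)='F' (+1 fires, +1 burnt)
  -> target ignites at step 7
Step 8: cell (4,4)='.' (+1 fires, +1 burnt)
Step 9: cell (4,4)='.' (+0 fires, +1 burnt)
  fire out at step 9

7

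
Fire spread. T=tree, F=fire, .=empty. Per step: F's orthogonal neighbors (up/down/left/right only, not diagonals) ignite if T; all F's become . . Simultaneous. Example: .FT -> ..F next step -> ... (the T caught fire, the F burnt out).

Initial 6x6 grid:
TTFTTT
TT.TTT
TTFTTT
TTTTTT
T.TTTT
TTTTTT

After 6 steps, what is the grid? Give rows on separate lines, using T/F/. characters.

Step 1: 5 trees catch fire, 2 burn out
  TF.FTT
  TT.TTT
  TF.FTT
  TTFTTT
  T.TTTT
  TTTTTT
Step 2: 9 trees catch fire, 5 burn out
  F...FT
  TF.FTT
  F...FT
  TF.FTT
  T.FTTT
  TTTTTT
Step 3: 8 trees catch fire, 9 burn out
  .....F
  F...FT
  .....F
  F...FT
  T..FTT
  TTFTTT
Step 4: 6 trees catch fire, 8 burn out
  ......
  .....F
  ......
  .....F
  F...FT
  TF.FTT
Step 5: 3 trees catch fire, 6 burn out
  ......
  ......
  ......
  ......
  .....F
  F...FT
Step 6: 1 trees catch fire, 3 burn out
  ......
  ......
  ......
  ......
  ......
  .....F

......
......
......
......
......
.....F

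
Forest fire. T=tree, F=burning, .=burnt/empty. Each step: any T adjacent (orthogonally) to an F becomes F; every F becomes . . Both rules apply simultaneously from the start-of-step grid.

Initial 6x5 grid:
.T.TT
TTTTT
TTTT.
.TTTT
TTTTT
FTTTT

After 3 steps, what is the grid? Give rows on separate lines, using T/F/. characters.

Step 1: 2 trees catch fire, 1 burn out
  .T.TT
  TTTTT
  TTTT.
  .TTTT
  FTTTT
  .FTTT
Step 2: 2 trees catch fire, 2 burn out
  .T.TT
  TTTTT
  TTTT.
  .TTTT
  .FTTT
  ..FTT
Step 3: 3 trees catch fire, 2 burn out
  .T.TT
  TTTTT
  TTTT.
  .FTTT
  ..FTT
  ...FT

.T.TT
TTTTT
TTTT.
.FTTT
..FTT
...FT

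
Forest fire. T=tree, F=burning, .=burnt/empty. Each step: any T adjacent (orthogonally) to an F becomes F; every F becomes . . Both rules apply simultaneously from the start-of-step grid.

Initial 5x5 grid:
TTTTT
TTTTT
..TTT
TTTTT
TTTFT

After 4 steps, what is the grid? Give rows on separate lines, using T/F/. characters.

Step 1: 3 trees catch fire, 1 burn out
  TTTTT
  TTTTT
  ..TTT
  TTTFT
  TTF.F
Step 2: 4 trees catch fire, 3 burn out
  TTTTT
  TTTTT
  ..TFT
  TTF.F
  TF...
Step 3: 5 trees catch fire, 4 burn out
  TTTTT
  TTTFT
  ..F.F
  TF...
  F....
Step 4: 4 trees catch fire, 5 burn out
  TTTFT
  TTF.F
  .....
  F....
  .....

TTTFT
TTF.F
.....
F....
.....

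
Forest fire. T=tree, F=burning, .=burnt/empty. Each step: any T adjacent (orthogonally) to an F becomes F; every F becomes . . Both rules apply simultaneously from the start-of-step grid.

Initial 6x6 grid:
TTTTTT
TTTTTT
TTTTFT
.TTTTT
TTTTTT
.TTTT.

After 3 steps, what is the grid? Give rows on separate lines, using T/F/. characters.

Step 1: 4 trees catch fire, 1 burn out
  TTTTTT
  TTTTFT
  TTTF.F
  .TTTFT
  TTTTTT
  .TTTT.
Step 2: 7 trees catch fire, 4 burn out
  TTTTFT
  TTTF.F
  TTF...
  .TTF.F
  TTTTFT
  .TTTT.
Step 3: 8 trees catch fire, 7 burn out
  TTTF.F
  TTF...
  TF....
  .TF...
  TTTF.F
  .TTTF.

TTTF.F
TTF...
TF....
.TF...
TTTF.F
.TTTF.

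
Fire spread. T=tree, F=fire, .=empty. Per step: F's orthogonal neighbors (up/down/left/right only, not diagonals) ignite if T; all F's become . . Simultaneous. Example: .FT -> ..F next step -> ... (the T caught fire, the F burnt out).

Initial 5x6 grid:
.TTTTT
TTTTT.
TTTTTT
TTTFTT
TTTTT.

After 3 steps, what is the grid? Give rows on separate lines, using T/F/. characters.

Step 1: 4 trees catch fire, 1 burn out
  .TTTTT
  TTTTT.
  TTTFTT
  TTF.FT
  TTTFT.
Step 2: 7 trees catch fire, 4 burn out
  .TTTTT
  TTTFT.
  TTF.FT
  TF...F
  TTF.F.
Step 3: 7 trees catch fire, 7 burn out
  .TTFTT
  TTF.F.
  TF...F
  F.....
  TF....

.TTFTT
TTF.F.
TF...F
F.....
TF....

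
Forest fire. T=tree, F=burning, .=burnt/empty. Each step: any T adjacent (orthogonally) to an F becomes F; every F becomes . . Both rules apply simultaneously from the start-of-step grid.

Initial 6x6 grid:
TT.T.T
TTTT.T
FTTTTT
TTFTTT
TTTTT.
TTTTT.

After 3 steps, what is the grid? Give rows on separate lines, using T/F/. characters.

Step 1: 7 trees catch fire, 2 burn out
  TT.T.T
  FTTT.T
  .FFTTT
  FF.FTT
  TTFTT.
  TTTTT.
Step 2: 9 trees catch fire, 7 burn out
  FT.T.T
  .FFT.T
  ...FTT
  ....FT
  FF.FT.
  TTFTT.
Step 3: 8 trees catch fire, 9 burn out
  .F.T.T
  ...F.T
  ....FT
  .....F
  ....F.
  FF.FT.

.F.T.T
...F.T
....FT
.....F
....F.
FF.FT.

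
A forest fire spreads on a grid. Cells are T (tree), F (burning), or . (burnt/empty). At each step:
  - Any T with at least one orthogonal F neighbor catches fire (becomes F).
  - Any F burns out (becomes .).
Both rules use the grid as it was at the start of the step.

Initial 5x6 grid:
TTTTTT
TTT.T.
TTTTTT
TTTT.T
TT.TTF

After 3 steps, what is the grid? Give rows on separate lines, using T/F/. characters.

Step 1: 2 trees catch fire, 1 burn out
  TTTTTT
  TTT.T.
  TTTTTT
  TTTT.F
  TT.TF.
Step 2: 2 trees catch fire, 2 burn out
  TTTTTT
  TTT.T.
  TTTTTF
  TTTT..
  TT.F..
Step 3: 2 trees catch fire, 2 burn out
  TTTTTT
  TTT.T.
  TTTTF.
  TTTF..
  TT....

TTTTTT
TTT.T.
TTTTF.
TTTF..
TT....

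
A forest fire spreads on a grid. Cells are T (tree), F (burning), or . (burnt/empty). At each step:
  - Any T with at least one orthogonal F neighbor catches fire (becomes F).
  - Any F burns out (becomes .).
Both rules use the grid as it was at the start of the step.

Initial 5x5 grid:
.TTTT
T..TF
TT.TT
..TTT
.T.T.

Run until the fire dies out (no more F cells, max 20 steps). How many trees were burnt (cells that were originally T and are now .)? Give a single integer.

Step 1: +3 fires, +1 burnt (F count now 3)
Step 2: +3 fires, +3 burnt (F count now 3)
Step 3: +2 fires, +3 burnt (F count now 2)
Step 4: +3 fires, +2 burnt (F count now 3)
Step 5: +0 fires, +3 burnt (F count now 0)
Fire out after step 5
Initially T: 15, now '.': 21
Total burnt (originally-T cells now '.'): 11

Answer: 11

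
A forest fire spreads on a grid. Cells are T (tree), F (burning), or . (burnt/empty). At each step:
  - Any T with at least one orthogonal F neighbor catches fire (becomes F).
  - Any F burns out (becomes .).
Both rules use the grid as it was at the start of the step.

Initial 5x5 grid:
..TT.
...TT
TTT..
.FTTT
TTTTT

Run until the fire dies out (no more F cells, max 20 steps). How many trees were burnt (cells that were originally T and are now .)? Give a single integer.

Step 1: +3 fires, +1 burnt (F count now 3)
Step 2: +5 fires, +3 burnt (F count now 5)
Step 3: +2 fires, +5 burnt (F count now 2)
Step 4: +1 fires, +2 burnt (F count now 1)
Step 5: +0 fires, +1 burnt (F count now 0)
Fire out after step 5
Initially T: 15, now '.': 21
Total burnt (originally-T cells now '.'): 11

Answer: 11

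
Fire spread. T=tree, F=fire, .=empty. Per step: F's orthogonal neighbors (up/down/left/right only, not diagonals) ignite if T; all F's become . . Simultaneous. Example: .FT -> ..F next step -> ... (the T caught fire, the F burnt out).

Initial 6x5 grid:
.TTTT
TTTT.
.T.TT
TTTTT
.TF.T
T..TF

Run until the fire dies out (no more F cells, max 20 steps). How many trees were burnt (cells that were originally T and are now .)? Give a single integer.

Step 1: +4 fires, +2 burnt (F count now 4)
Step 2: +3 fires, +4 burnt (F count now 3)
Step 3: +4 fires, +3 burnt (F count now 4)
Step 4: +2 fires, +4 burnt (F count now 2)
Step 5: +4 fires, +2 burnt (F count now 4)
Step 6: +2 fires, +4 burnt (F count now 2)
Step 7: +0 fires, +2 burnt (F count now 0)
Fire out after step 7
Initially T: 20, now '.': 29
Total burnt (originally-T cells now '.'): 19

Answer: 19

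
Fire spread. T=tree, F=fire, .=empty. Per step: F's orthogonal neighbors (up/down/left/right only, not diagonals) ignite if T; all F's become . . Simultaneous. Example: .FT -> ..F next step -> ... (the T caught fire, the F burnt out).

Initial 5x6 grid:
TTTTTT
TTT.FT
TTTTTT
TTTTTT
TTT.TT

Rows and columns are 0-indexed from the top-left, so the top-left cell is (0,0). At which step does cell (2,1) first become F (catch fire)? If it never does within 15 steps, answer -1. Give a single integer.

Step 1: cell (2,1)='T' (+3 fires, +1 burnt)
Step 2: cell (2,1)='T' (+5 fires, +3 burnt)
Step 3: cell (2,1)='T' (+5 fires, +5 burnt)
Step 4: cell (2,1)='F' (+5 fires, +5 burnt)
  -> target ignites at step 4
Step 5: cell (2,1)='.' (+5 fires, +5 burnt)
Step 6: cell (2,1)='.' (+3 fires, +5 burnt)
Step 7: cell (2,1)='.' (+1 fires, +3 burnt)
Step 8: cell (2,1)='.' (+0 fires, +1 burnt)
  fire out at step 8

4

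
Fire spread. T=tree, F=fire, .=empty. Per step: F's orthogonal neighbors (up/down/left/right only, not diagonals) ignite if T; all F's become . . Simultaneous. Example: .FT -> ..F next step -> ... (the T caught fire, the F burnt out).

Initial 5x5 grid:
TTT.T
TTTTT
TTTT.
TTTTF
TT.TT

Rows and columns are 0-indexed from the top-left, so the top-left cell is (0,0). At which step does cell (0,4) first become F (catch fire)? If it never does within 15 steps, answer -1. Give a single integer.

Step 1: cell (0,4)='T' (+2 fires, +1 burnt)
Step 2: cell (0,4)='T' (+3 fires, +2 burnt)
Step 3: cell (0,4)='T' (+3 fires, +3 burnt)
Step 4: cell (0,4)='T' (+5 fires, +3 burnt)
Step 5: cell (0,4)='F' (+5 fires, +5 burnt)
  -> target ignites at step 5
Step 6: cell (0,4)='.' (+2 fires, +5 burnt)
Step 7: cell (0,4)='.' (+1 fires, +2 burnt)
Step 8: cell (0,4)='.' (+0 fires, +1 burnt)
  fire out at step 8

5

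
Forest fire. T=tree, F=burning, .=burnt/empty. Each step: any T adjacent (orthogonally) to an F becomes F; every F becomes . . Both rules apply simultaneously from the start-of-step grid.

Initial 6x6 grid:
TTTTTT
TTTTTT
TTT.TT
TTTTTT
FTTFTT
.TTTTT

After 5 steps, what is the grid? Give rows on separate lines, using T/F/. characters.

Step 1: 6 trees catch fire, 2 burn out
  TTTTTT
  TTTTTT
  TTT.TT
  FTTFTT
  .FF.FT
  .TTFTT
Step 2: 8 trees catch fire, 6 burn out
  TTTTTT
  TTTTTT
  FTT.TT
  .FF.FT
  .....F
  .FF.FT
Step 3: 6 trees catch fire, 8 burn out
  TTTTTT
  FTTTTT
  .FF.FT
  .....F
  ......
  .....F
Step 4: 5 trees catch fire, 6 burn out
  FTTTTT
  .FFTFT
  .....F
  ......
  ......
  ......
Step 5: 5 trees catch fire, 5 burn out
  .FFTFT
  ...F.F
  ......
  ......
  ......
  ......

.FFTFT
...F.F
......
......
......
......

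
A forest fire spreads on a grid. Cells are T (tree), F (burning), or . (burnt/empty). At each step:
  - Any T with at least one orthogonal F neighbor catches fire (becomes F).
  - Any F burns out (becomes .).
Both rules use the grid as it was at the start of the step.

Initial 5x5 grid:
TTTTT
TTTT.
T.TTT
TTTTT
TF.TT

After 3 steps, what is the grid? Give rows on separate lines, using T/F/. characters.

Step 1: 2 trees catch fire, 1 burn out
  TTTTT
  TTTT.
  T.TTT
  TFTTT
  F..TT
Step 2: 2 trees catch fire, 2 burn out
  TTTTT
  TTTT.
  T.TTT
  F.FTT
  ...TT
Step 3: 3 trees catch fire, 2 burn out
  TTTTT
  TTTT.
  F.FTT
  ...FT
  ...TT

TTTTT
TTTT.
F.FTT
...FT
...TT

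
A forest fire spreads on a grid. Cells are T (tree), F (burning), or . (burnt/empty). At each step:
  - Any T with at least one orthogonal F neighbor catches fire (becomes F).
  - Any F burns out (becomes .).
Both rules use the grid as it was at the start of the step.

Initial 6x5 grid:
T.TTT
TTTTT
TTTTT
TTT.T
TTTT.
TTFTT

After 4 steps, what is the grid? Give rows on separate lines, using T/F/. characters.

Step 1: 3 trees catch fire, 1 burn out
  T.TTT
  TTTTT
  TTTTT
  TTT.T
  TTFT.
  TF.FT
Step 2: 5 trees catch fire, 3 burn out
  T.TTT
  TTTTT
  TTTTT
  TTF.T
  TF.F.
  F...F
Step 3: 3 trees catch fire, 5 burn out
  T.TTT
  TTTTT
  TTFTT
  TF..T
  F....
  .....
Step 4: 4 trees catch fire, 3 burn out
  T.TTT
  TTFTT
  TF.FT
  F...T
  .....
  .....

T.TTT
TTFTT
TF.FT
F...T
.....
.....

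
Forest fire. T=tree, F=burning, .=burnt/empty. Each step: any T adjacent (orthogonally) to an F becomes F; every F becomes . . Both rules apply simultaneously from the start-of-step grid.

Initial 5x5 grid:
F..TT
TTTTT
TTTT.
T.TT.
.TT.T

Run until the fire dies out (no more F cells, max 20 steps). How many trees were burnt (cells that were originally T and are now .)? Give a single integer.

Answer: 16

Derivation:
Step 1: +1 fires, +1 burnt (F count now 1)
Step 2: +2 fires, +1 burnt (F count now 2)
Step 3: +3 fires, +2 burnt (F count now 3)
Step 4: +2 fires, +3 burnt (F count now 2)
Step 5: +4 fires, +2 burnt (F count now 4)
Step 6: +3 fires, +4 burnt (F count now 3)
Step 7: +1 fires, +3 burnt (F count now 1)
Step 8: +0 fires, +1 burnt (F count now 0)
Fire out after step 8
Initially T: 17, now '.': 24
Total burnt (originally-T cells now '.'): 16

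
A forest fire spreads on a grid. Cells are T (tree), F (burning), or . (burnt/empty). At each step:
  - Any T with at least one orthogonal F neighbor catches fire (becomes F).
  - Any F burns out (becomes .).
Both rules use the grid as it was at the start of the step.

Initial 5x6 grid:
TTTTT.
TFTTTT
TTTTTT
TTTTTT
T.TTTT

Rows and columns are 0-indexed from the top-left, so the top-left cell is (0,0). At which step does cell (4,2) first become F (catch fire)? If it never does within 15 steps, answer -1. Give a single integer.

Step 1: cell (4,2)='T' (+4 fires, +1 burnt)
Step 2: cell (4,2)='T' (+6 fires, +4 burnt)
Step 3: cell (4,2)='T' (+5 fires, +6 burnt)
Step 4: cell (4,2)='F' (+6 fires, +5 burnt)
  -> target ignites at step 4
Step 5: cell (4,2)='.' (+3 fires, +6 burnt)
Step 6: cell (4,2)='.' (+2 fires, +3 burnt)
Step 7: cell (4,2)='.' (+1 fires, +2 burnt)
Step 8: cell (4,2)='.' (+0 fires, +1 burnt)
  fire out at step 8

4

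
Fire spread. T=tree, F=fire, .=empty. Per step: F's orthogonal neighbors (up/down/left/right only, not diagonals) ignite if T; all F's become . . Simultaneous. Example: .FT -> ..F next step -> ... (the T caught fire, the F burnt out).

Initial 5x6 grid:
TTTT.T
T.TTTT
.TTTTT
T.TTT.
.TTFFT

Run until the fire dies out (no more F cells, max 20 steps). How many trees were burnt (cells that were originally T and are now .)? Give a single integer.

Step 1: +4 fires, +2 burnt (F count now 4)
Step 2: +4 fires, +4 burnt (F count now 4)
Step 3: +4 fires, +4 burnt (F count now 4)
Step 4: +4 fires, +4 burnt (F count now 4)
Step 5: +2 fires, +4 burnt (F count now 2)
Step 6: +1 fires, +2 burnt (F count now 1)
Step 7: +1 fires, +1 burnt (F count now 1)
Step 8: +1 fires, +1 burnt (F count now 1)
Step 9: +0 fires, +1 burnt (F count now 0)
Fire out after step 9
Initially T: 22, now '.': 29
Total burnt (originally-T cells now '.'): 21

Answer: 21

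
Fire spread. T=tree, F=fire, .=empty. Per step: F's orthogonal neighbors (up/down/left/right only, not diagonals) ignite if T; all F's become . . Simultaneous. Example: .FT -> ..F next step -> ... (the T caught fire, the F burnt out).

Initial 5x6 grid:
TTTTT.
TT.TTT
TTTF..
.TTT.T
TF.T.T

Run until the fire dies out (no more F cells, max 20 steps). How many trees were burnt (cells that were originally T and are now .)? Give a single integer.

Answer: 18

Derivation:
Step 1: +5 fires, +2 burnt (F count now 5)
Step 2: +5 fires, +5 burnt (F count now 5)
Step 3: +5 fires, +5 burnt (F count now 5)
Step 4: +2 fires, +5 burnt (F count now 2)
Step 5: +1 fires, +2 burnt (F count now 1)
Step 6: +0 fires, +1 burnt (F count now 0)
Fire out after step 6
Initially T: 20, now '.': 28
Total burnt (originally-T cells now '.'): 18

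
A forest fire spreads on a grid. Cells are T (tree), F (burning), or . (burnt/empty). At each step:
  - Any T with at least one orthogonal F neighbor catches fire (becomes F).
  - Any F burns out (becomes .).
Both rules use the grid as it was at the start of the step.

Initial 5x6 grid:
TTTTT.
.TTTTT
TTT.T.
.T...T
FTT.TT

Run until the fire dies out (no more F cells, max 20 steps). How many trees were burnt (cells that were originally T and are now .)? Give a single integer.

Answer: 17

Derivation:
Step 1: +1 fires, +1 burnt (F count now 1)
Step 2: +2 fires, +1 burnt (F count now 2)
Step 3: +1 fires, +2 burnt (F count now 1)
Step 4: +3 fires, +1 burnt (F count now 3)
Step 5: +2 fires, +3 burnt (F count now 2)
Step 6: +3 fires, +2 burnt (F count now 3)
Step 7: +2 fires, +3 burnt (F count now 2)
Step 8: +3 fires, +2 burnt (F count now 3)
Step 9: +0 fires, +3 burnt (F count now 0)
Fire out after step 9
Initially T: 20, now '.': 27
Total burnt (originally-T cells now '.'): 17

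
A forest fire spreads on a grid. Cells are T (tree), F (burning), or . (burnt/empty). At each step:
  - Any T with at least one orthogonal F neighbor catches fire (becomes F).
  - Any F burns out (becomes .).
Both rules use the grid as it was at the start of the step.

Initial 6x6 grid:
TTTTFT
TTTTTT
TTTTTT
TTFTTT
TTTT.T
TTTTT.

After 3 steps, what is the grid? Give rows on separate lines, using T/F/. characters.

Step 1: 7 trees catch fire, 2 burn out
  TTTF.F
  TTTTFT
  TTFTTT
  TF.FTT
  TTFT.T
  TTTTT.
Step 2: 12 trees catch fire, 7 burn out
  TTF...
  TTFF.F
  TF.FFT
  F...FT
  TF.F.T
  TTFTT.
Step 3: 8 trees catch fire, 12 burn out
  TF....
  TF....
  F....F
  .....F
  F....T
  TF.FT.

TF....
TF....
F....F
.....F
F....T
TF.FT.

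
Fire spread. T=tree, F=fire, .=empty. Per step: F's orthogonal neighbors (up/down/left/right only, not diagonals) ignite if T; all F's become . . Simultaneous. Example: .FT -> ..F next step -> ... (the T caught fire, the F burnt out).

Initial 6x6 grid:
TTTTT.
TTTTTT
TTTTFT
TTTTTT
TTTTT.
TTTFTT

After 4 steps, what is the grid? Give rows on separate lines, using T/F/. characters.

Step 1: 7 trees catch fire, 2 burn out
  TTTTT.
  TTTTFT
  TTTF.F
  TTTTFT
  TTTFT.
  TTF.FT
Step 2: 10 trees catch fire, 7 burn out
  TTTTF.
  TTTF.F
  TTF...
  TTTF.F
  TTF.F.
  TF...F
Step 3: 6 trees catch fire, 10 burn out
  TTTF..
  TTF...
  TF....
  TTF...
  TF....
  F.....
Step 4: 5 trees catch fire, 6 burn out
  TTF...
  TF....
  F.....
  TF....
  F.....
  ......

TTF...
TF....
F.....
TF....
F.....
......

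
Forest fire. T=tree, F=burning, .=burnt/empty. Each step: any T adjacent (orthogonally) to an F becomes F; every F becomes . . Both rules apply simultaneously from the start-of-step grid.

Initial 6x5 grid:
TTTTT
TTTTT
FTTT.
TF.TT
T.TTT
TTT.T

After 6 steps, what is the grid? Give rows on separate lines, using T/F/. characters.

Step 1: 3 trees catch fire, 2 burn out
  TTTTT
  FTTTT
  .FTT.
  F..TT
  T.TTT
  TTT.T
Step 2: 4 trees catch fire, 3 burn out
  FTTTT
  .FTTT
  ..FT.
  ...TT
  F.TTT
  TTT.T
Step 3: 4 trees catch fire, 4 burn out
  .FTTT
  ..FTT
  ...F.
  ...TT
  ..TTT
  FTT.T
Step 4: 4 trees catch fire, 4 burn out
  ..FTT
  ...FT
  .....
  ...FT
  ..TTT
  .FT.T
Step 5: 5 trees catch fire, 4 burn out
  ...FT
  ....F
  .....
  ....F
  ..TFT
  ..F.T
Step 6: 3 trees catch fire, 5 burn out
  ....F
  .....
  .....
  .....
  ..F.F
  ....T

....F
.....
.....
.....
..F.F
....T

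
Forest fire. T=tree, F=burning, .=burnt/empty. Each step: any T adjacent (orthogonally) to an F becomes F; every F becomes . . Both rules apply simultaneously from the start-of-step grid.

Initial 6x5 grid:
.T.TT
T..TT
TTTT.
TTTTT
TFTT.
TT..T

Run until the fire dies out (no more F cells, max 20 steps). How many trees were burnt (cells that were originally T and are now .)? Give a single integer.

Step 1: +4 fires, +1 burnt (F count now 4)
Step 2: +5 fires, +4 burnt (F count now 5)
Step 3: +3 fires, +5 burnt (F count now 3)
Step 4: +3 fires, +3 burnt (F count now 3)
Step 5: +1 fires, +3 burnt (F count now 1)
Step 6: +2 fires, +1 burnt (F count now 2)
Step 7: +1 fires, +2 burnt (F count now 1)
Step 8: +0 fires, +1 burnt (F count now 0)
Fire out after step 8
Initially T: 21, now '.': 28
Total burnt (originally-T cells now '.'): 19

Answer: 19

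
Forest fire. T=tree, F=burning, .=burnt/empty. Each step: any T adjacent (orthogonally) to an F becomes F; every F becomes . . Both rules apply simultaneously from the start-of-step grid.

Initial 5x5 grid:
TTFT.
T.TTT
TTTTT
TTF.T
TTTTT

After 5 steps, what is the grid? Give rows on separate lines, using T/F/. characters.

Step 1: 6 trees catch fire, 2 burn out
  TF.F.
  T.FTT
  TTFTT
  TF..T
  TTFTT
Step 2: 7 trees catch fire, 6 burn out
  F....
  T..FT
  TF.FT
  F...T
  TF.FT
Step 3: 6 trees catch fire, 7 burn out
  .....
  F...F
  F...F
  ....T
  F...F
Step 4: 1 trees catch fire, 6 burn out
  .....
  .....
  .....
  ....F
  .....
Step 5: 0 trees catch fire, 1 burn out
  .....
  .....
  .....
  .....
  .....

.....
.....
.....
.....
.....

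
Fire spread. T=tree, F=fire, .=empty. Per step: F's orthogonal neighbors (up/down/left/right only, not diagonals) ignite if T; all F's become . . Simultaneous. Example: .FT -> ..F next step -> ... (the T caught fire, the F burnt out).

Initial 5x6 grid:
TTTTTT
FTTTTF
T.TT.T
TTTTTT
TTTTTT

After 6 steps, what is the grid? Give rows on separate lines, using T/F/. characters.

Step 1: 6 trees catch fire, 2 burn out
  FTTTTF
  .FTTF.
  F.TT.F
  TTTTTT
  TTTTTT
Step 2: 6 trees catch fire, 6 burn out
  .FTTF.
  ..FF..
  ..TT..
  FTTTTF
  TTTTTT
Step 3: 8 trees catch fire, 6 burn out
  ..FF..
  ......
  ..FF..
  .FTTF.
  FTTTTF
Step 4: 4 trees catch fire, 8 burn out
  ......
  ......
  ......
  ..FF..
  .FTTF.
Step 5: 2 trees catch fire, 4 burn out
  ......
  ......
  ......
  ......
  ..FF..
Step 6: 0 trees catch fire, 2 burn out
  ......
  ......
  ......
  ......
  ......

......
......
......
......
......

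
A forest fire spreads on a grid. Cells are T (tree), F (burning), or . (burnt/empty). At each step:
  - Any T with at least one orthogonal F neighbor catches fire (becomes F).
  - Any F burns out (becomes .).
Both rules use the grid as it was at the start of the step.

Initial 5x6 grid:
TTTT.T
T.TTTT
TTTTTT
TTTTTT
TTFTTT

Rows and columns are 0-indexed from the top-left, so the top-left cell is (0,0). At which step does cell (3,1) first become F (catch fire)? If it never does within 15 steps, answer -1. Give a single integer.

Step 1: cell (3,1)='T' (+3 fires, +1 burnt)
Step 2: cell (3,1)='F' (+5 fires, +3 burnt)
  -> target ignites at step 2
Step 3: cell (3,1)='.' (+6 fires, +5 burnt)
Step 4: cell (3,1)='.' (+5 fires, +6 burnt)
Step 5: cell (3,1)='.' (+5 fires, +5 burnt)
Step 6: cell (3,1)='.' (+2 fires, +5 burnt)
Step 7: cell (3,1)='.' (+1 fires, +2 burnt)
Step 8: cell (3,1)='.' (+0 fires, +1 burnt)
  fire out at step 8

2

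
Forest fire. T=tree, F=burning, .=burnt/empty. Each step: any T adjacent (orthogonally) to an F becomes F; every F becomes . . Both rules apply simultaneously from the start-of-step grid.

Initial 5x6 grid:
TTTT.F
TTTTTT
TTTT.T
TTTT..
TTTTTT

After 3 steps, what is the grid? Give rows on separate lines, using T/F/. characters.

Step 1: 1 trees catch fire, 1 burn out
  TTTT..
  TTTTTF
  TTTT.T
  TTTT..
  TTTTTT
Step 2: 2 trees catch fire, 1 burn out
  TTTT..
  TTTTF.
  TTTT.F
  TTTT..
  TTTTTT
Step 3: 1 trees catch fire, 2 burn out
  TTTT..
  TTTF..
  TTTT..
  TTTT..
  TTTTTT

TTTT..
TTTF..
TTTT..
TTTT..
TTTTTT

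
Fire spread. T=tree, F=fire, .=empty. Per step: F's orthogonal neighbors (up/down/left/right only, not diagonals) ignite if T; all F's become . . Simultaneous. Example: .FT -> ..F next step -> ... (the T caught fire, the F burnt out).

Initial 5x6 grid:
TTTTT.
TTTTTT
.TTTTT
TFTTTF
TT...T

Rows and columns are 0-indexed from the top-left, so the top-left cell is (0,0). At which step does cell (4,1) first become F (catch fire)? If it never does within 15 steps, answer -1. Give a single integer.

Step 1: cell (4,1)='F' (+7 fires, +2 burnt)
  -> target ignites at step 1
Step 2: cell (4,1)='.' (+6 fires, +7 burnt)
Step 3: cell (4,1)='.' (+5 fires, +6 burnt)
Step 4: cell (4,1)='.' (+4 fires, +5 burnt)
Step 5: cell (4,1)='.' (+1 fires, +4 burnt)
Step 6: cell (4,1)='.' (+0 fires, +1 burnt)
  fire out at step 6

1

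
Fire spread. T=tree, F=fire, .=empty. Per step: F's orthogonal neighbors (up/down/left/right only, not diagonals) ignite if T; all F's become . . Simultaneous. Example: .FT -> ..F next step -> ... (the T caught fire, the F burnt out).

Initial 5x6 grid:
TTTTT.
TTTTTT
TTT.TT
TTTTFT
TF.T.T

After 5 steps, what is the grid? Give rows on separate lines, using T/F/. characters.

Step 1: 5 trees catch fire, 2 burn out
  TTTTT.
  TTTTTT
  TTT.FT
  TFTF.F
  F..T.T
Step 2: 7 trees catch fire, 5 burn out
  TTTTT.
  TTTTFT
  TFT..F
  F.F...
  ...F.F
Step 3: 6 trees catch fire, 7 burn out
  TTTTF.
  TFTF.F
  F.F...
  ......
  ......
Step 4: 4 trees catch fire, 6 burn out
  TFTF..
  F.F...
  ......
  ......
  ......
Step 5: 2 trees catch fire, 4 burn out
  F.F...
  ......
  ......
  ......
  ......

F.F...
......
......
......
......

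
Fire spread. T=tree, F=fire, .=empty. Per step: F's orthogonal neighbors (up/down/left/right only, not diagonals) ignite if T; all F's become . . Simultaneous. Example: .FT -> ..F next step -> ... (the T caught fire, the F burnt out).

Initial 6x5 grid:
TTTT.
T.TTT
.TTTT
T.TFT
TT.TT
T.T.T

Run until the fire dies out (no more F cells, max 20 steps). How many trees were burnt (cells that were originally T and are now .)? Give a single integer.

Step 1: +4 fires, +1 burnt (F count now 4)
Step 2: +4 fires, +4 burnt (F count now 4)
Step 3: +5 fires, +4 burnt (F count now 5)
Step 4: +1 fires, +5 burnt (F count now 1)
Step 5: +1 fires, +1 burnt (F count now 1)
Step 6: +1 fires, +1 burnt (F count now 1)
Step 7: +1 fires, +1 burnt (F count now 1)
Step 8: +0 fires, +1 burnt (F count now 0)
Fire out after step 8
Initially T: 22, now '.': 25
Total burnt (originally-T cells now '.'): 17

Answer: 17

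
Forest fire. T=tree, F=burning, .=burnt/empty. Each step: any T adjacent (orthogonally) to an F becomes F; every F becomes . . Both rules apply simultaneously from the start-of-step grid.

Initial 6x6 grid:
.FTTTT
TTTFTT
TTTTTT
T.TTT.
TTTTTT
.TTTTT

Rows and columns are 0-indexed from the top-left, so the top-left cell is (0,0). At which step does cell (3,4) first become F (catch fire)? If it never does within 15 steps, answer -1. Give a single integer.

Step 1: cell (3,4)='T' (+6 fires, +2 burnt)
Step 2: cell (3,4)='T' (+7 fires, +6 burnt)
Step 3: cell (3,4)='F' (+6 fires, +7 burnt)
  -> target ignites at step 3
Step 4: cell (3,4)='.' (+4 fires, +6 burnt)
Step 5: cell (3,4)='.' (+5 fires, +4 burnt)
Step 6: cell (3,4)='.' (+2 fires, +5 burnt)
Step 7: cell (3,4)='.' (+0 fires, +2 burnt)
  fire out at step 7

3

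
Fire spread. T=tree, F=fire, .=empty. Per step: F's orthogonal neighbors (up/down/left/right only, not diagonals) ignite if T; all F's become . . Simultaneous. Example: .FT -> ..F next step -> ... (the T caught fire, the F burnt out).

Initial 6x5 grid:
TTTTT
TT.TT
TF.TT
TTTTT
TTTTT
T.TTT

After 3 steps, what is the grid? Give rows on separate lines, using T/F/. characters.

Step 1: 3 trees catch fire, 1 burn out
  TTTTT
  TF.TT
  F..TT
  TFTTT
  TTTTT
  T.TTT
Step 2: 5 trees catch fire, 3 burn out
  TFTTT
  F..TT
  ...TT
  F.FTT
  TFTTT
  T.TTT
Step 3: 5 trees catch fire, 5 burn out
  F.FTT
  ...TT
  ...TT
  ...FT
  F.FTT
  T.TTT

F.FTT
...TT
...TT
...FT
F.FTT
T.TTT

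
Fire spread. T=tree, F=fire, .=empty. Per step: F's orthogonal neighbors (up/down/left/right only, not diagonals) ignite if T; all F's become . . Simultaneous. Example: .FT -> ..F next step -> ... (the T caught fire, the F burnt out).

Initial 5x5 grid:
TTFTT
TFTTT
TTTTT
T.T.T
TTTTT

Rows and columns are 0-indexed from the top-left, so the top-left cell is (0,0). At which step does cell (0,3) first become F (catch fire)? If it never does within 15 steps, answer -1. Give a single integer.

Step 1: cell (0,3)='F' (+5 fires, +2 burnt)
  -> target ignites at step 1
Step 2: cell (0,3)='.' (+5 fires, +5 burnt)
Step 3: cell (0,3)='.' (+4 fires, +5 burnt)
Step 4: cell (0,3)='.' (+3 fires, +4 burnt)
Step 5: cell (0,3)='.' (+3 fires, +3 burnt)
Step 6: cell (0,3)='.' (+1 fires, +3 burnt)
Step 7: cell (0,3)='.' (+0 fires, +1 burnt)
  fire out at step 7

1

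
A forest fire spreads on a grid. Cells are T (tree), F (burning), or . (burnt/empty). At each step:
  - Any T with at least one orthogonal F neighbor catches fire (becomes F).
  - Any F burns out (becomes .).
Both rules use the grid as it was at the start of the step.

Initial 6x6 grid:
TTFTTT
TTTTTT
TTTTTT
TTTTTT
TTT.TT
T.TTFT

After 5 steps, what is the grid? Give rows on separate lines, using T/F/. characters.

Step 1: 6 trees catch fire, 2 burn out
  TF.FTT
  TTFTTT
  TTTTTT
  TTTTTT
  TTT.FT
  T.TF.F
Step 2: 8 trees catch fire, 6 burn out
  F...FT
  TF.FTT
  TTFTTT
  TTTTFT
  TTT..F
  T.F...
Step 3: 10 trees catch fire, 8 burn out
  .....F
  F...FT
  TF.FFT
  TTFF.F
  TTF...
  T.....
Step 4: 5 trees catch fire, 10 burn out
  ......
  .....F
  F....F
  TF....
  TF....
  T.....
Step 5: 2 trees catch fire, 5 burn out
  ......
  ......
  ......
  F.....
  F.....
  T.....

......
......
......
F.....
F.....
T.....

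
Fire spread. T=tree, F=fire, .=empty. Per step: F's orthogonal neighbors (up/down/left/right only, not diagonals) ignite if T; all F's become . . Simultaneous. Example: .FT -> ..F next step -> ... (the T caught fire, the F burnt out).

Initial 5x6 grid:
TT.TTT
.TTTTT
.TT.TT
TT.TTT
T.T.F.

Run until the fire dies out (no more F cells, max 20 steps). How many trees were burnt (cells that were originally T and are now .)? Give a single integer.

Step 1: +1 fires, +1 burnt (F count now 1)
Step 2: +3 fires, +1 burnt (F count now 3)
Step 3: +2 fires, +3 burnt (F count now 2)
Step 4: +3 fires, +2 burnt (F count now 3)
Step 5: +3 fires, +3 burnt (F count now 3)
Step 6: +2 fires, +3 burnt (F count now 2)
Step 7: +2 fires, +2 burnt (F count now 2)
Step 8: +2 fires, +2 burnt (F count now 2)
Step 9: +1 fires, +2 burnt (F count now 1)
Step 10: +1 fires, +1 burnt (F count now 1)
Step 11: +0 fires, +1 burnt (F count now 0)
Fire out after step 11
Initially T: 21, now '.': 29
Total burnt (originally-T cells now '.'): 20

Answer: 20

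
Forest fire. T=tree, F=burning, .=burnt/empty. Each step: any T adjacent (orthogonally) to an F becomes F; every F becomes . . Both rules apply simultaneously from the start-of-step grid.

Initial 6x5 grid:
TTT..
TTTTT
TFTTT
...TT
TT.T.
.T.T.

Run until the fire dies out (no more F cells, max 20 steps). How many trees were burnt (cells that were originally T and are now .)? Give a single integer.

Answer: 16

Derivation:
Step 1: +3 fires, +1 burnt (F count now 3)
Step 2: +4 fires, +3 burnt (F count now 4)
Step 3: +5 fires, +4 burnt (F count now 5)
Step 4: +3 fires, +5 burnt (F count now 3)
Step 5: +1 fires, +3 burnt (F count now 1)
Step 6: +0 fires, +1 burnt (F count now 0)
Fire out after step 6
Initially T: 19, now '.': 27
Total burnt (originally-T cells now '.'): 16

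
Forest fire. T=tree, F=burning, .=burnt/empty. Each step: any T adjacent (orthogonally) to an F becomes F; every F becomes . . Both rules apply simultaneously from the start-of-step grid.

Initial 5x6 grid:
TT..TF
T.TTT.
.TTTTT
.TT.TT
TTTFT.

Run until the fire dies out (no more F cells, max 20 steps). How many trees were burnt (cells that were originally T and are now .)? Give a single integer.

Step 1: +3 fires, +2 burnt (F count now 3)
Step 2: +4 fires, +3 burnt (F count now 4)
Step 3: +6 fires, +4 burnt (F count now 6)
Step 4: +4 fires, +6 burnt (F count now 4)
Step 5: +0 fires, +4 burnt (F count now 0)
Fire out after step 5
Initially T: 20, now '.': 27
Total burnt (originally-T cells now '.'): 17

Answer: 17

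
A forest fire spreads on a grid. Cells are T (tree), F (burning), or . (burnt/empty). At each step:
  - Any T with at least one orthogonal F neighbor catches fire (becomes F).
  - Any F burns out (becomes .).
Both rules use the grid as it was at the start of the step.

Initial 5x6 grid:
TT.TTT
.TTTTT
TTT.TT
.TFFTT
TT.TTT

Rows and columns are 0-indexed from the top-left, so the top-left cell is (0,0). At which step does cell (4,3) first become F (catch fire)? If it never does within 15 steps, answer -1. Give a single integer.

Step 1: cell (4,3)='F' (+4 fires, +2 burnt)
  -> target ignites at step 1
Step 2: cell (4,3)='.' (+6 fires, +4 burnt)
Step 3: cell (4,3)='.' (+7 fires, +6 burnt)
Step 4: cell (4,3)='.' (+4 fires, +7 burnt)
Step 5: cell (4,3)='.' (+2 fires, +4 burnt)
Step 6: cell (4,3)='.' (+0 fires, +2 burnt)
  fire out at step 6

1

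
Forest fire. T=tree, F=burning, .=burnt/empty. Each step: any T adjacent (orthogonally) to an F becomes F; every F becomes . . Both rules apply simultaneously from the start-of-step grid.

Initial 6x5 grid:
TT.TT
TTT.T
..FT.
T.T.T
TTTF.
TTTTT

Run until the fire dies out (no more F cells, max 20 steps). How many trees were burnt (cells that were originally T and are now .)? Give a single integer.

Answer: 16

Derivation:
Step 1: +5 fires, +2 burnt (F count now 5)
Step 2: +4 fires, +5 burnt (F count now 4)
Step 3: +4 fires, +4 burnt (F count now 4)
Step 4: +3 fires, +4 burnt (F count now 3)
Step 5: +0 fires, +3 burnt (F count now 0)
Fire out after step 5
Initially T: 20, now '.': 26
Total burnt (originally-T cells now '.'): 16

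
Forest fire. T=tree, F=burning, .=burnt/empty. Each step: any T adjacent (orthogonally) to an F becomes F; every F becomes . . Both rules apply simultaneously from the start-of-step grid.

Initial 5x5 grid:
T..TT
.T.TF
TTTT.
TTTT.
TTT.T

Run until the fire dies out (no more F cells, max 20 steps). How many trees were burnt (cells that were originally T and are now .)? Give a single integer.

Step 1: +2 fires, +1 burnt (F count now 2)
Step 2: +2 fires, +2 burnt (F count now 2)
Step 3: +2 fires, +2 burnt (F count now 2)
Step 4: +2 fires, +2 burnt (F count now 2)
Step 5: +4 fires, +2 burnt (F count now 4)
Step 6: +2 fires, +4 burnt (F count now 2)
Step 7: +1 fires, +2 burnt (F count now 1)
Step 8: +0 fires, +1 burnt (F count now 0)
Fire out after step 8
Initially T: 17, now '.': 23
Total burnt (originally-T cells now '.'): 15

Answer: 15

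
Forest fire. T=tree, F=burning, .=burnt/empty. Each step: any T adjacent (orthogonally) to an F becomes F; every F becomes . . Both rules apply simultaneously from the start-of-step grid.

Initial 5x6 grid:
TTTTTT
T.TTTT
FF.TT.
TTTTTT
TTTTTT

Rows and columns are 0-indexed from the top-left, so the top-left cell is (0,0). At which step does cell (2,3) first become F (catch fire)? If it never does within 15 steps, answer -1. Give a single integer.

Step 1: cell (2,3)='T' (+3 fires, +2 burnt)
Step 2: cell (2,3)='T' (+4 fires, +3 burnt)
Step 3: cell (2,3)='T' (+3 fires, +4 burnt)
Step 4: cell (2,3)='F' (+4 fires, +3 burnt)
  -> target ignites at step 4
Step 5: cell (2,3)='.' (+6 fires, +4 burnt)
Step 6: cell (2,3)='.' (+3 fires, +6 burnt)
Step 7: cell (2,3)='.' (+2 fires, +3 burnt)
Step 8: cell (2,3)='.' (+0 fires, +2 burnt)
  fire out at step 8

4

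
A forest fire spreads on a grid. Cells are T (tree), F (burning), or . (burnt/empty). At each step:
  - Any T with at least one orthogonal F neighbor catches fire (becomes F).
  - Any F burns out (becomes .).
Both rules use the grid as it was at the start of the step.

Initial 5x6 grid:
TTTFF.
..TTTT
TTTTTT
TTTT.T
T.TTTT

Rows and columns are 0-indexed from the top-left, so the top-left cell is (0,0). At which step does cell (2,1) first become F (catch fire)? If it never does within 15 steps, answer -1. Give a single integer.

Step 1: cell (2,1)='T' (+3 fires, +2 burnt)
Step 2: cell (2,1)='T' (+5 fires, +3 burnt)
Step 3: cell (2,1)='T' (+4 fires, +5 burnt)
Step 4: cell (2,1)='F' (+4 fires, +4 burnt)
  -> target ignites at step 4
Step 5: cell (2,1)='.' (+5 fires, +4 burnt)
Step 6: cell (2,1)='.' (+1 fires, +5 burnt)
Step 7: cell (2,1)='.' (+1 fires, +1 burnt)
Step 8: cell (2,1)='.' (+0 fires, +1 burnt)
  fire out at step 8

4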